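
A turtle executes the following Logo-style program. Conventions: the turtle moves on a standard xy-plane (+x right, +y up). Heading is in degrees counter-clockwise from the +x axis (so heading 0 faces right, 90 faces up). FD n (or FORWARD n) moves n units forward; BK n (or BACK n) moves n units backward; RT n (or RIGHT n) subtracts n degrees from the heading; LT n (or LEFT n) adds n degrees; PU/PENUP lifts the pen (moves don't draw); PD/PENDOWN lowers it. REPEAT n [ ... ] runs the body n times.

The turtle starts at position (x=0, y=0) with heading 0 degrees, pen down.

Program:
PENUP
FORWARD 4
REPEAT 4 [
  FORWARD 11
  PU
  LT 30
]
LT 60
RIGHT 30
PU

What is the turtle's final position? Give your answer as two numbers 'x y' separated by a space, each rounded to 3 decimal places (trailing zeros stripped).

Executing turtle program step by step:
Start: pos=(0,0), heading=0, pen down
PU: pen up
FD 4: (0,0) -> (4,0) [heading=0, move]
REPEAT 4 [
  -- iteration 1/4 --
  FD 11: (4,0) -> (15,0) [heading=0, move]
  PU: pen up
  LT 30: heading 0 -> 30
  -- iteration 2/4 --
  FD 11: (15,0) -> (24.526,5.5) [heading=30, move]
  PU: pen up
  LT 30: heading 30 -> 60
  -- iteration 3/4 --
  FD 11: (24.526,5.5) -> (30.026,15.026) [heading=60, move]
  PU: pen up
  LT 30: heading 60 -> 90
  -- iteration 4/4 --
  FD 11: (30.026,15.026) -> (30.026,26.026) [heading=90, move]
  PU: pen up
  LT 30: heading 90 -> 120
]
LT 60: heading 120 -> 180
RT 30: heading 180 -> 150
PU: pen up
Final: pos=(30.026,26.026), heading=150, 0 segment(s) drawn

Answer: 30.026 26.026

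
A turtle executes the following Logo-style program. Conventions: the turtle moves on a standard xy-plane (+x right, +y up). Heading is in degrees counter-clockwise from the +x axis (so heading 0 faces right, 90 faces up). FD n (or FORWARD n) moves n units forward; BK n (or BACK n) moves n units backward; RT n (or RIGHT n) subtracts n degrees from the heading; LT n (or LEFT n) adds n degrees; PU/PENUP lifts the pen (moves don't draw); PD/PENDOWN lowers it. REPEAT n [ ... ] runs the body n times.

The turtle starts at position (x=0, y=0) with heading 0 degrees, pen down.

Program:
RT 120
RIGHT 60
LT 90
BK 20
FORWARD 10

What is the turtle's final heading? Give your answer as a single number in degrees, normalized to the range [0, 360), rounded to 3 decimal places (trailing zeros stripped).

Answer: 270

Derivation:
Executing turtle program step by step:
Start: pos=(0,0), heading=0, pen down
RT 120: heading 0 -> 240
RT 60: heading 240 -> 180
LT 90: heading 180 -> 270
BK 20: (0,0) -> (0,20) [heading=270, draw]
FD 10: (0,20) -> (0,10) [heading=270, draw]
Final: pos=(0,10), heading=270, 2 segment(s) drawn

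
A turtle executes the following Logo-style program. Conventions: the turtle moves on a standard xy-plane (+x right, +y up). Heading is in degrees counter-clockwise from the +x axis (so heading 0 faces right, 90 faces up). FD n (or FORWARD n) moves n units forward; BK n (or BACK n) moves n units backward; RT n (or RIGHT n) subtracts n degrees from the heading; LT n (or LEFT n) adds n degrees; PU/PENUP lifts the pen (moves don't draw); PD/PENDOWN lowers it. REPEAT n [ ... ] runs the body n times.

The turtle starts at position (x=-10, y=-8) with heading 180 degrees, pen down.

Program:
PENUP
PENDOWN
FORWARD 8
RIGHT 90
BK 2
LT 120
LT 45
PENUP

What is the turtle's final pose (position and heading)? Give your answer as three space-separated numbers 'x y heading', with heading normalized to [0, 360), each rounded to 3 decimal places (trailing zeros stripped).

Executing turtle program step by step:
Start: pos=(-10,-8), heading=180, pen down
PU: pen up
PD: pen down
FD 8: (-10,-8) -> (-18,-8) [heading=180, draw]
RT 90: heading 180 -> 90
BK 2: (-18,-8) -> (-18,-10) [heading=90, draw]
LT 120: heading 90 -> 210
LT 45: heading 210 -> 255
PU: pen up
Final: pos=(-18,-10), heading=255, 2 segment(s) drawn

Answer: -18 -10 255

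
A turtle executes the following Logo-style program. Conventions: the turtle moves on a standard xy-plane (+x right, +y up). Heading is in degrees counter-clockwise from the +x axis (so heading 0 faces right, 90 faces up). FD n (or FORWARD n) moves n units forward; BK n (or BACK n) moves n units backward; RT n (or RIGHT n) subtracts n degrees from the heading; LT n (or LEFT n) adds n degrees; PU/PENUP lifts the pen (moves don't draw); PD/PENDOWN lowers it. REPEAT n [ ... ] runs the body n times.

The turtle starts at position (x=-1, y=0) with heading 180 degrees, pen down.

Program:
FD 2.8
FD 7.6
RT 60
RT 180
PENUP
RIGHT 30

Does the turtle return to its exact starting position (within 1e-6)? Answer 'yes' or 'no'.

Executing turtle program step by step:
Start: pos=(-1,0), heading=180, pen down
FD 2.8: (-1,0) -> (-3.8,0) [heading=180, draw]
FD 7.6: (-3.8,0) -> (-11.4,0) [heading=180, draw]
RT 60: heading 180 -> 120
RT 180: heading 120 -> 300
PU: pen up
RT 30: heading 300 -> 270
Final: pos=(-11.4,0), heading=270, 2 segment(s) drawn

Start position: (-1, 0)
Final position: (-11.4, 0)
Distance = 10.4; >= 1e-6 -> NOT closed

Answer: no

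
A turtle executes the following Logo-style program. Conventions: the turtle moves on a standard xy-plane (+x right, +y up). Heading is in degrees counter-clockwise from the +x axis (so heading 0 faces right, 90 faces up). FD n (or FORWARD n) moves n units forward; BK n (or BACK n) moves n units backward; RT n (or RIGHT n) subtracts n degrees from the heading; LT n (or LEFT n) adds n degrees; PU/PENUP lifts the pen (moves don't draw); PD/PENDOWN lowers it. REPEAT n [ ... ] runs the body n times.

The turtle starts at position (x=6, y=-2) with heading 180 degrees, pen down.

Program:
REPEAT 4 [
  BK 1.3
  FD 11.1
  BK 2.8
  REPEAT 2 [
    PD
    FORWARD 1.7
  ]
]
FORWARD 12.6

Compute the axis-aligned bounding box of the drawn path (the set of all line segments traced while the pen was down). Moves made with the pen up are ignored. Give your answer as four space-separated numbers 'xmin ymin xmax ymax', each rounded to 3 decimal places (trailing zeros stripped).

Executing turtle program step by step:
Start: pos=(6,-2), heading=180, pen down
REPEAT 4 [
  -- iteration 1/4 --
  BK 1.3: (6,-2) -> (7.3,-2) [heading=180, draw]
  FD 11.1: (7.3,-2) -> (-3.8,-2) [heading=180, draw]
  BK 2.8: (-3.8,-2) -> (-1,-2) [heading=180, draw]
  REPEAT 2 [
    -- iteration 1/2 --
    PD: pen down
    FD 1.7: (-1,-2) -> (-2.7,-2) [heading=180, draw]
    -- iteration 2/2 --
    PD: pen down
    FD 1.7: (-2.7,-2) -> (-4.4,-2) [heading=180, draw]
  ]
  -- iteration 2/4 --
  BK 1.3: (-4.4,-2) -> (-3.1,-2) [heading=180, draw]
  FD 11.1: (-3.1,-2) -> (-14.2,-2) [heading=180, draw]
  BK 2.8: (-14.2,-2) -> (-11.4,-2) [heading=180, draw]
  REPEAT 2 [
    -- iteration 1/2 --
    PD: pen down
    FD 1.7: (-11.4,-2) -> (-13.1,-2) [heading=180, draw]
    -- iteration 2/2 --
    PD: pen down
    FD 1.7: (-13.1,-2) -> (-14.8,-2) [heading=180, draw]
  ]
  -- iteration 3/4 --
  BK 1.3: (-14.8,-2) -> (-13.5,-2) [heading=180, draw]
  FD 11.1: (-13.5,-2) -> (-24.6,-2) [heading=180, draw]
  BK 2.8: (-24.6,-2) -> (-21.8,-2) [heading=180, draw]
  REPEAT 2 [
    -- iteration 1/2 --
    PD: pen down
    FD 1.7: (-21.8,-2) -> (-23.5,-2) [heading=180, draw]
    -- iteration 2/2 --
    PD: pen down
    FD 1.7: (-23.5,-2) -> (-25.2,-2) [heading=180, draw]
  ]
  -- iteration 4/4 --
  BK 1.3: (-25.2,-2) -> (-23.9,-2) [heading=180, draw]
  FD 11.1: (-23.9,-2) -> (-35,-2) [heading=180, draw]
  BK 2.8: (-35,-2) -> (-32.2,-2) [heading=180, draw]
  REPEAT 2 [
    -- iteration 1/2 --
    PD: pen down
    FD 1.7: (-32.2,-2) -> (-33.9,-2) [heading=180, draw]
    -- iteration 2/2 --
    PD: pen down
    FD 1.7: (-33.9,-2) -> (-35.6,-2) [heading=180, draw]
  ]
]
FD 12.6: (-35.6,-2) -> (-48.2,-2) [heading=180, draw]
Final: pos=(-48.2,-2), heading=180, 21 segment(s) drawn

Segment endpoints: x in {-48.2, -35.6, -35, -33.9, -32.2, -25.2, -24.6, -23.9, -23.5, -21.8, -14.8, -14.2, -13.5, -13.1, -11.4, -4.4, -3.8, -3.1, -2.7, -1, 6, 7.3}, y in {-2, -2, -2, -2, -2, -2, -2, -2, -2, -2, -2, -2, -2, -2}
xmin=-48.2, ymin=-2, xmax=7.3, ymax=-2

Answer: -48.2 -2 7.3 -2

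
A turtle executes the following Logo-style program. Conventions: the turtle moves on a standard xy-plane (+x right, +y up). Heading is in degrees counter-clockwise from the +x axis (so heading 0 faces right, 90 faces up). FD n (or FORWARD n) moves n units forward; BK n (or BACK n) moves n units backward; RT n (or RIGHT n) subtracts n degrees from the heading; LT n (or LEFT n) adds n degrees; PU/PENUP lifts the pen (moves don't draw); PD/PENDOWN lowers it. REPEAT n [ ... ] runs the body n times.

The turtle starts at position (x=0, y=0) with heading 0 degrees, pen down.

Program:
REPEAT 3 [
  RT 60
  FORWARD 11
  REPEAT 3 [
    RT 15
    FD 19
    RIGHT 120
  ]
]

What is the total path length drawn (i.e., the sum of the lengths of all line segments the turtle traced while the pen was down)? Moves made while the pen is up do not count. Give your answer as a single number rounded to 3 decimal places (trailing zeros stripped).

Answer: 204

Derivation:
Executing turtle program step by step:
Start: pos=(0,0), heading=0, pen down
REPEAT 3 [
  -- iteration 1/3 --
  RT 60: heading 0 -> 300
  FD 11: (0,0) -> (5.5,-9.526) [heading=300, draw]
  REPEAT 3 [
    -- iteration 1/3 --
    RT 15: heading 300 -> 285
    FD 19: (5.5,-9.526) -> (10.418,-27.879) [heading=285, draw]
    RT 120: heading 285 -> 165
    -- iteration 2/3 --
    RT 15: heading 165 -> 150
    FD 19: (10.418,-27.879) -> (-6.037,-18.379) [heading=150, draw]
    RT 120: heading 150 -> 30
    -- iteration 3/3 --
    RT 15: heading 30 -> 15
    FD 19: (-6.037,-18.379) -> (12.316,-13.461) [heading=15, draw]
    RT 120: heading 15 -> 255
  ]
  -- iteration 2/3 --
  RT 60: heading 255 -> 195
  FD 11: (12.316,-13.461) -> (1.69,-16.308) [heading=195, draw]
  REPEAT 3 [
    -- iteration 1/3 --
    RT 15: heading 195 -> 180
    FD 19: (1.69,-16.308) -> (-17.31,-16.308) [heading=180, draw]
    RT 120: heading 180 -> 60
    -- iteration 2/3 --
    RT 15: heading 60 -> 45
    FD 19: (-17.31,-16.308) -> (-3.874,-2.873) [heading=45, draw]
    RT 120: heading 45 -> 285
    -- iteration 3/3 --
    RT 15: heading 285 -> 270
    FD 19: (-3.874,-2.873) -> (-3.874,-21.873) [heading=270, draw]
    RT 120: heading 270 -> 150
  ]
  -- iteration 3/3 --
  RT 60: heading 150 -> 90
  FD 11: (-3.874,-21.873) -> (-3.874,-10.873) [heading=90, draw]
  REPEAT 3 [
    -- iteration 1/3 --
    RT 15: heading 90 -> 75
    FD 19: (-3.874,-10.873) -> (1.043,7.479) [heading=75, draw]
    RT 120: heading 75 -> 315
    -- iteration 2/3 --
    RT 15: heading 315 -> 300
    FD 19: (1.043,7.479) -> (10.543,-8.975) [heading=300, draw]
    RT 120: heading 300 -> 180
    -- iteration 3/3 --
    RT 15: heading 180 -> 165
    FD 19: (10.543,-8.975) -> (-7.81,-4.058) [heading=165, draw]
    RT 120: heading 165 -> 45
  ]
]
Final: pos=(-7.81,-4.058), heading=45, 12 segment(s) drawn

Segment lengths:
  seg 1: (0,0) -> (5.5,-9.526), length = 11
  seg 2: (5.5,-9.526) -> (10.418,-27.879), length = 19
  seg 3: (10.418,-27.879) -> (-6.037,-18.379), length = 19
  seg 4: (-6.037,-18.379) -> (12.316,-13.461), length = 19
  seg 5: (12.316,-13.461) -> (1.69,-16.308), length = 11
  seg 6: (1.69,-16.308) -> (-17.31,-16.308), length = 19
  seg 7: (-17.31,-16.308) -> (-3.874,-2.873), length = 19
  seg 8: (-3.874,-2.873) -> (-3.874,-21.873), length = 19
  seg 9: (-3.874,-21.873) -> (-3.874,-10.873), length = 11
  seg 10: (-3.874,-10.873) -> (1.043,7.479), length = 19
  seg 11: (1.043,7.479) -> (10.543,-8.975), length = 19
  seg 12: (10.543,-8.975) -> (-7.81,-4.058), length = 19
Total = 204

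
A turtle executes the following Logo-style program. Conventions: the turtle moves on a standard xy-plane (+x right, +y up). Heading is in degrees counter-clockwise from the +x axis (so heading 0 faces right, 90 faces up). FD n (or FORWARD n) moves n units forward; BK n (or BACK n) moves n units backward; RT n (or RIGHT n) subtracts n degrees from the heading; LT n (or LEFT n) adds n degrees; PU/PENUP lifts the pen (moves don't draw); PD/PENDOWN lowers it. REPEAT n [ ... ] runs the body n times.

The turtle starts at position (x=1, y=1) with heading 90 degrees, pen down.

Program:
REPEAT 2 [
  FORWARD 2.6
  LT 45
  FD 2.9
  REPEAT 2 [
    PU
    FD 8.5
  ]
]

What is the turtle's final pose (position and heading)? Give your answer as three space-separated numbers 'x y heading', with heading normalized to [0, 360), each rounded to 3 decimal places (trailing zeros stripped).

Executing turtle program step by step:
Start: pos=(1,1), heading=90, pen down
REPEAT 2 [
  -- iteration 1/2 --
  FD 2.6: (1,1) -> (1,3.6) [heading=90, draw]
  LT 45: heading 90 -> 135
  FD 2.9: (1,3.6) -> (-1.051,5.651) [heading=135, draw]
  REPEAT 2 [
    -- iteration 1/2 --
    PU: pen up
    FD 8.5: (-1.051,5.651) -> (-7.061,11.661) [heading=135, move]
    -- iteration 2/2 --
    PU: pen up
    FD 8.5: (-7.061,11.661) -> (-13.071,17.671) [heading=135, move]
  ]
  -- iteration 2/2 --
  FD 2.6: (-13.071,17.671) -> (-14.91,19.51) [heading=135, move]
  LT 45: heading 135 -> 180
  FD 2.9: (-14.91,19.51) -> (-17.81,19.51) [heading=180, move]
  REPEAT 2 [
    -- iteration 1/2 --
    PU: pen up
    FD 8.5: (-17.81,19.51) -> (-26.31,19.51) [heading=180, move]
    -- iteration 2/2 --
    PU: pen up
    FD 8.5: (-26.31,19.51) -> (-34.81,19.51) [heading=180, move]
  ]
]
Final: pos=(-34.81,19.51), heading=180, 2 segment(s) drawn

Answer: -34.81 19.51 180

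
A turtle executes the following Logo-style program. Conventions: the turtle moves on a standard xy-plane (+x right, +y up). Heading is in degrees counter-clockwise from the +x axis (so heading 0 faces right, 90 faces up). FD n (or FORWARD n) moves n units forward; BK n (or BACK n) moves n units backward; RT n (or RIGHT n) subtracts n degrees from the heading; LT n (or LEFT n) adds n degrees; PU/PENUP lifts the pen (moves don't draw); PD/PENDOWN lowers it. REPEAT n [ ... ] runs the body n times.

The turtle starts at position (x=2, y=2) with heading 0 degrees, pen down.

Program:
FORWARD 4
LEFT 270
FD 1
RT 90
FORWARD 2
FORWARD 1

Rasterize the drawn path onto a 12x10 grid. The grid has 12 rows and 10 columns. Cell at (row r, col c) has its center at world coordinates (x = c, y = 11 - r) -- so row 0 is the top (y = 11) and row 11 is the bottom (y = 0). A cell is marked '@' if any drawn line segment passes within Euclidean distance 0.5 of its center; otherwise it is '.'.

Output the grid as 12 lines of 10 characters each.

Segment 0: (2,2) -> (6,2)
Segment 1: (6,2) -> (6,1)
Segment 2: (6,1) -> (4,1)
Segment 3: (4,1) -> (3,1)

Answer: ..........
..........
..........
..........
..........
..........
..........
..........
..........
..@@@@@...
...@@@@...
..........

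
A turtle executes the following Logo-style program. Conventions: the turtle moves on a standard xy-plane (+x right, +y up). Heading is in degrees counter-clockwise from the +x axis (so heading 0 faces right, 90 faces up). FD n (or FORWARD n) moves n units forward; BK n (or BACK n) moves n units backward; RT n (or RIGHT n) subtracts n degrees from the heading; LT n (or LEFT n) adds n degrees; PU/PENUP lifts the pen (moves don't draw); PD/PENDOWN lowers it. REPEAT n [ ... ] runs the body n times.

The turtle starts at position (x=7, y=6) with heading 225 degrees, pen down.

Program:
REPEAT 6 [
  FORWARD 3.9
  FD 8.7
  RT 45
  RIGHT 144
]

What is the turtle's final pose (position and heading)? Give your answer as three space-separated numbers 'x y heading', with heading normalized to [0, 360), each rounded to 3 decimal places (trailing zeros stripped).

Answer: 9.196 0.699 171

Derivation:
Executing turtle program step by step:
Start: pos=(7,6), heading=225, pen down
REPEAT 6 [
  -- iteration 1/6 --
  FD 3.9: (7,6) -> (4.242,3.242) [heading=225, draw]
  FD 8.7: (4.242,3.242) -> (-1.91,-2.91) [heading=225, draw]
  RT 45: heading 225 -> 180
  RT 144: heading 180 -> 36
  -- iteration 2/6 --
  FD 3.9: (-1.91,-2.91) -> (1.246,-0.617) [heading=36, draw]
  FD 8.7: (1.246,-0.617) -> (8.284,4.497) [heading=36, draw]
  RT 45: heading 36 -> 351
  RT 144: heading 351 -> 207
  -- iteration 3/6 --
  FD 3.9: (8.284,4.497) -> (4.809,2.726) [heading=207, draw]
  FD 8.7: (4.809,2.726) -> (-2.943,-1.224) [heading=207, draw]
  RT 45: heading 207 -> 162
  RT 144: heading 162 -> 18
  -- iteration 4/6 --
  FD 3.9: (-2.943,-1.224) -> (0.767,-0.019) [heading=18, draw]
  FD 8.7: (0.767,-0.019) -> (9.041,2.67) [heading=18, draw]
  RT 45: heading 18 -> 333
  RT 144: heading 333 -> 189
  -- iteration 5/6 --
  FD 3.9: (9.041,2.67) -> (5.189,2.06) [heading=189, draw]
  FD 8.7: (5.189,2.06) -> (-3.404,0.699) [heading=189, draw]
  RT 45: heading 189 -> 144
  RT 144: heading 144 -> 0
  -- iteration 6/6 --
  FD 3.9: (-3.404,0.699) -> (0.496,0.699) [heading=0, draw]
  FD 8.7: (0.496,0.699) -> (9.196,0.699) [heading=0, draw]
  RT 45: heading 0 -> 315
  RT 144: heading 315 -> 171
]
Final: pos=(9.196,0.699), heading=171, 12 segment(s) drawn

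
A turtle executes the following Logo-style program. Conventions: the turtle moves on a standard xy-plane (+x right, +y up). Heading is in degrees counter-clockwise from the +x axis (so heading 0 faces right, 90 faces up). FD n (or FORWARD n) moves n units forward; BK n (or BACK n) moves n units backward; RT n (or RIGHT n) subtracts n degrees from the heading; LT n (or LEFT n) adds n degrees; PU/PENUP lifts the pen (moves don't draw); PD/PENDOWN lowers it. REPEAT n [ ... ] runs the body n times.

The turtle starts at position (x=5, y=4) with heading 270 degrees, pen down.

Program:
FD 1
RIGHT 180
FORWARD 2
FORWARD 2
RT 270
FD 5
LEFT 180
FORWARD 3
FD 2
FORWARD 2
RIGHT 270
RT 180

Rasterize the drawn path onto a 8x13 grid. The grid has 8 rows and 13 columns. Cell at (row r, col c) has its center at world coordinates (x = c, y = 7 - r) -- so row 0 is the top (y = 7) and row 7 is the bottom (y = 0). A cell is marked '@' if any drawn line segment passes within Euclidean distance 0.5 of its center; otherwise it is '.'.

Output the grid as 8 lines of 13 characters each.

Segment 0: (5,4) -> (5,3)
Segment 1: (5,3) -> (5,5)
Segment 2: (5,5) -> (5,7)
Segment 3: (5,7) -> (0,7)
Segment 4: (0,7) -> (3,7)
Segment 5: (3,7) -> (5,7)
Segment 6: (5,7) -> (7,7)

Answer: @@@@@@@@.....
.....@.......
.....@.......
.....@.......
.....@.......
.............
.............
.............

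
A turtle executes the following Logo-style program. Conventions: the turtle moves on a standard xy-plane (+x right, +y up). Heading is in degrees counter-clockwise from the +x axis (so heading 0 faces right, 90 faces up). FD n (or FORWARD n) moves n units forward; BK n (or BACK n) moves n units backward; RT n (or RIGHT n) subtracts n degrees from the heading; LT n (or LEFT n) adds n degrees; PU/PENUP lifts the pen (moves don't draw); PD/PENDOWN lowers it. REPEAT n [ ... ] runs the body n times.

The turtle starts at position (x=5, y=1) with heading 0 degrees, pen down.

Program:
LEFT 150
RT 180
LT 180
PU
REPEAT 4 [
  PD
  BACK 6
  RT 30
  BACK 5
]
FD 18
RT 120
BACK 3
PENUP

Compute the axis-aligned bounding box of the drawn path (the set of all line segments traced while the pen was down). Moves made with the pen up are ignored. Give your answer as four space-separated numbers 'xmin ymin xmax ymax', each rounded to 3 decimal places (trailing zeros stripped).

Executing turtle program step by step:
Start: pos=(5,1), heading=0, pen down
LT 150: heading 0 -> 150
RT 180: heading 150 -> 330
LT 180: heading 330 -> 150
PU: pen up
REPEAT 4 [
  -- iteration 1/4 --
  PD: pen down
  BK 6: (5,1) -> (10.196,-2) [heading=150, draw]
  RT 30: heading 150 -> 120
  BK 5: (10.196,-2) -> (12.696,-6.33) [heading=120, draw]
  -- iteration 2/4 --
  PD: pen down
  BK 6: (12.696,-6.33) -> (15.696,-11.526) [heading=120, draw]
  RT 30: heading 120 -> 90
  BK 5: (15.696,-11.526) -> (15.696,-16.526) [heading=90, draw]
  -- iteration 3/4 --
  PD: pen down
  BK 6: (15.696,-16.526) -> (15.696,-22.526) [heading=90, draw]
  RT 30: heading 90 -> 60
  BK 5: (15.696,-22.526) -> (13.196,-26.856) [heading=60, draw]
  -- iteration 4/4 --
  PD: pen down
  BK 6: (13.196,-26.856) -> (10.196,-32.053) [heading=60, draw]
  RT 30: heading 60 -> 30
  BK 5: (10.196,-32.053) -> (5.866,-34.553) [heading=30, draw]
]
FD 18: (5.866,-34.553) -> (21.454,-25.553) [heading=30, draw]
RT 120: heading 30 -> 270
BK 3: (21.454,-25.553) -> (21.454,-22.553) [heading=270, draw]
PU: pen up
Final: pos=(21.454,-22.553), heading=270, 10 segment(s) drawn

Segment endpoints: x in {5, 5.866, 10.196, 10.196, 12.696, 13.196, 15.696, 21.454}, y in {-34.553, -32.053, -26.856, -25.553, -22.553, -22.526, -16.526, -11.526, -6.33, -2, 1}
xmin=5, ymin=-34.553, xmax=21.454, ymax=1

Answer: 5 -34.553 21.454 1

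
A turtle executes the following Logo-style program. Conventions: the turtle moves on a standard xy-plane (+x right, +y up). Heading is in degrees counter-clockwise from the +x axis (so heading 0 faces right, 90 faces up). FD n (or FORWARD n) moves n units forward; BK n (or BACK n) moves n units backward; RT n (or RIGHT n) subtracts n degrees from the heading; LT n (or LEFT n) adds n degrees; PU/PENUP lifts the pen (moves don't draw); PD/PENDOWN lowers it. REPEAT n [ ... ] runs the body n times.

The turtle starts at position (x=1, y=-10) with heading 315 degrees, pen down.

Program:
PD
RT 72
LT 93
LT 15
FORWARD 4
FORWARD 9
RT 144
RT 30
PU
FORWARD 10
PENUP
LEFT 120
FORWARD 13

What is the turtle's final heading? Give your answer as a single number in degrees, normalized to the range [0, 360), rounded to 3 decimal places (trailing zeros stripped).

Answer: 297

Derivation:
Executing turtle program step by step:
Start: pos=(1,-10), heading=315, pen down
PD: pen down
RT 72: heading 315 -> 243
LT 93: heading 243 -> 336
LT 15: heading 336 -> 351
FD 4: (1,-10) -> (4.951,-10.626) [heading=351, draw]
FD 9: (4.951,-10.626) -> (13.84,-12.034) [heading=351, draw]
RT 144: heading 351 -> 207
RT 30: heading 207 -> 177
PU: pen up
FD 10: (13.84,-12.034) -> (3.854,-11.51) [heading=177, move]
PU: pen up
LT 120: heading 177 -> 297
FD 13: (3.854,-11.51) -> (9.756,-23.093) [heading=297, move]
Final: pos=(9.756,-23.093), heading=297, 2 segment(s) drawn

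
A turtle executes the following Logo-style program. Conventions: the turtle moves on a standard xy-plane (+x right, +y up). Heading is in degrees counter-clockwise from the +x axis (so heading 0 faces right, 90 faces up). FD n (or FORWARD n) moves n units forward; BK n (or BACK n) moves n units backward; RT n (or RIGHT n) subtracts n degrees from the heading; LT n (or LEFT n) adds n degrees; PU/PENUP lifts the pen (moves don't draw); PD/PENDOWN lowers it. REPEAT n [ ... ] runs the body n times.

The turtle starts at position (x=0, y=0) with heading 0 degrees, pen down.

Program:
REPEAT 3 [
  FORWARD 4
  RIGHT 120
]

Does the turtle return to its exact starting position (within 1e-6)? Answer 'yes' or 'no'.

Executing turtle program step by step:
Start: pos=(0,0), heading=0, pen down
REPEAT 3 [
  -- iteration 1/3 --
  FD 4: (0,0) -> (4,0) [heading=0, draw]
  RT 120: heading 0 -> 240
  -- iteration 2/3 --
  FD 4: (4,0) -> (2,-3.464) [heading=240, draw]
  RT 120: heading 240 -> 120
  -- iteration 3/3 --
  FD 4: (2,-3.464) -> (0,0) [heading=120, draw]
  RT 120: heading 120 -> 0
]
Final: pos=(0,0), heading=0, 3 segment(s) drawn

Start position: (0, 0)
Final position: (0, 0)
Distance = 0; < 1e-6 -> CLOSED

Answer: yes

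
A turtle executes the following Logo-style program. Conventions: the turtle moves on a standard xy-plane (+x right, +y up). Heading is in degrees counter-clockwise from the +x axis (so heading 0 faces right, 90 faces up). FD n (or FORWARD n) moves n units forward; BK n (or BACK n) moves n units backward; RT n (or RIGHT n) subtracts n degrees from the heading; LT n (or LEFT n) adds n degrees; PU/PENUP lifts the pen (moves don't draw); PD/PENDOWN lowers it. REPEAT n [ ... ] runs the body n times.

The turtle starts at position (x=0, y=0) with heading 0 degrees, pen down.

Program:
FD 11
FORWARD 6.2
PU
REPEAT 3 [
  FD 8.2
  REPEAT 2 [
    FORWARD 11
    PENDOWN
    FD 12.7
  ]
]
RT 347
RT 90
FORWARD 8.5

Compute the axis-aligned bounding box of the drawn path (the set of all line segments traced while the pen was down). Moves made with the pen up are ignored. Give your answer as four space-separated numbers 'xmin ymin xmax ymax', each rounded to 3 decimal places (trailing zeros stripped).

Answer: 0 -8.282 185.912 0

Derivation:
Executing turtle program step by step:
Start: pos=(0,0), heading=0, pen down
FD 11: (0,0) -> (11,0) [heading=0, draw]
FD 6.2: (11,0) -> (17.2,0) [heading=0, draw]
PU: pen up
REPEAT 3 [
  -- iteration 1/3 --
  FD 8.2: (17.2,0) -> (25.4,0) [heading=0, move]
  REPEAT 2 [
    -- iteration 1/2 --
    FD 11: (25.4,0) -> (36.4,0) [heading=0, move]
    PD: pen down
    FD 12.7: (36.4,0) -> (49.1,0) [heading=0, draw]
    -- iteration 2/2 --
    FD 11: (49.1,0) -> (60.1,0) [heading=0, draw]
    PD: pen down
    FD 12.7: (60.1,0) -> (72.8,0) [heading=0, draw]
  ]
  -- iteration 2/3 --
  FD 8.2: (72.8,0) -> (81,0) [heading=0, draw]
  REPEAT 2 [
    -- iteration 1/2 --
    FD 11: (81,0) -> (92,0) [heading=0, draw]
    PD: pen down
    FD 12.7: (92,0) -> (104.7,0) [heading=0, draw]
    -- iteration 2/2 --
    FD 11: (104.7,0) -> (115.7,0) [heading=0, draw]
    PD: pen down
    FD 12.7: (115.7,0) -> (128.4,0) [heading=0, draw]
  ]
  -- iteration 3/3 --
  FD 8.2: (128.4,0) -> (136.6,0) [heading=0, draw]
  REPEAT 2 [
    -- iteration 1/2 --
    FD 11: (136.6,0) -> (147.6,0) [heading=0, draw]
    PD: pen down
    FD 12.7: (147.6,0) -> (160.3,0) [heading=0, draw]
    -- iteration 2/2 --
    FD 11: (160.3,0) -> (171.3,0) [heading=0, draw]
    PD: pen down
    FD 12.7: (171.3,0) -> (184,0) [heading=0, draw]
  ]
]
RT 347: heading 0 -> 13
RT 90: heading 13 -> 283
FD 8.5: (184,0) -> (185.912,-8.282) [heading=283, draw]
Final: pos=(185.912,-8.282), heading=283, 16 segment(s) drawn

Segment endpoints: x in {0, 11, 17.2, 36.4, 49.1, 60.1, 72.8, 81, 92, 104.7, 115.7, 128.4, 136.6, 147.6, 160.3, 171.3, 184, 185.912}, y in {-8.282, 0}
xmin=0, ymin=-8.282, xmax=185.912, ymax=0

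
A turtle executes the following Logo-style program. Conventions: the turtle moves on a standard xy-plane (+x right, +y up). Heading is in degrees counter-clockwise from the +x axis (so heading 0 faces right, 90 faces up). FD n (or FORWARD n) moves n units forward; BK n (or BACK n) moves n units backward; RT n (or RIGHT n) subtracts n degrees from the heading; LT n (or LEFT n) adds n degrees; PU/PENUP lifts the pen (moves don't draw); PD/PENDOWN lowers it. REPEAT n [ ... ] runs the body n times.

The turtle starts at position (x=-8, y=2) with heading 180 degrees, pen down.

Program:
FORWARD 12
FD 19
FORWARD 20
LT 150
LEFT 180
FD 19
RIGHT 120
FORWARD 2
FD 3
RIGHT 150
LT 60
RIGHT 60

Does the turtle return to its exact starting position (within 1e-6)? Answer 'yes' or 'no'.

Executing turtle program step by step:
Start: pos=(-8,2), heading=180, pen down
FD 12: (-8,2) -> (-20,2) [heading=180, draw]
FD 19: (-20,2) -> (-39,2) [heading=180, draw]
FD 20: (-39,2) -> (-59,2) [heading=180, draw]
LT 150: heading 180 -> 330
LT 180: heading 330 -> 150
FD 19: (-59,2) -> (-75.454,11.5) [heading=150, draw]
RT 120: heading 150 -> 30
FD 2: (-75.454,11.5) -> (-73.722,12.5) [heading=30, draw]
FD 3: (-73.722,12.5) -> (-71.124,14) [heading=30, draw]
RT 150: heading 30 -> 240
LT 60: heading 240 -> 300
RT 60: heading 300 -> 240
Final: pos=(-71.124,14), heading=240, 6 segment(s) drawn

Start position: (-8, 2)
Final position: (-71.124, 14)
Distance = 64.255; >= 1e-6 -> NOT closed

Answer: no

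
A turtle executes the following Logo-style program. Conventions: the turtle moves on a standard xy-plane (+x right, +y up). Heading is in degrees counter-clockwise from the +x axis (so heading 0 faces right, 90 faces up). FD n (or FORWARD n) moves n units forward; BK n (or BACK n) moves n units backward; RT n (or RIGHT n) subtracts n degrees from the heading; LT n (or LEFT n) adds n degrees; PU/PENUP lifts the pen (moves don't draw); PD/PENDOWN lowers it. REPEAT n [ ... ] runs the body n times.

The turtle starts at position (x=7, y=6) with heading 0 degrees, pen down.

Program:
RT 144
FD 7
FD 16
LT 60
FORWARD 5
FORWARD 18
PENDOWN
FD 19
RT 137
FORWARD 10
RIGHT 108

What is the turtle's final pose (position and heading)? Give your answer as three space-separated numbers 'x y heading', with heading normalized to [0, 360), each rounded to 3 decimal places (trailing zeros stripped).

Answer: -14.764 -42.728 31

Derivation:
Executing turtle program step by step:
Start: pos=(7,6), heading=0, pen down
RT 144: heading 0 -> 216
FD 7: (7,6) -> (1.337,1.886) [heading=216, draw]
FD 16: (1.337,1.886) -> (-11.607,-7.519) [heading=216, draw]
LT 60: heading 216 -> 276
FD 5: (-11.607,-7.519) -> (-11.085,-12.492) [heading=276, draw]
FD 18: (-11.085,-12.492) -> (-9.203,-30.393) [heading=276, draw]
PD: pen down
FD 19: (-9.203,-30.393) -> (-7.217,-49.289) [heading=276, draw]
RT 137: heading 276 -> 139
FD 10: (-7.217,-49.289) -> (-14.764,-42.728) [heading=139, draw]
RT 108: heading 139 -> 31
Final: pos=(-14.764,-42.728), heading=31, 6 segment(s) drawn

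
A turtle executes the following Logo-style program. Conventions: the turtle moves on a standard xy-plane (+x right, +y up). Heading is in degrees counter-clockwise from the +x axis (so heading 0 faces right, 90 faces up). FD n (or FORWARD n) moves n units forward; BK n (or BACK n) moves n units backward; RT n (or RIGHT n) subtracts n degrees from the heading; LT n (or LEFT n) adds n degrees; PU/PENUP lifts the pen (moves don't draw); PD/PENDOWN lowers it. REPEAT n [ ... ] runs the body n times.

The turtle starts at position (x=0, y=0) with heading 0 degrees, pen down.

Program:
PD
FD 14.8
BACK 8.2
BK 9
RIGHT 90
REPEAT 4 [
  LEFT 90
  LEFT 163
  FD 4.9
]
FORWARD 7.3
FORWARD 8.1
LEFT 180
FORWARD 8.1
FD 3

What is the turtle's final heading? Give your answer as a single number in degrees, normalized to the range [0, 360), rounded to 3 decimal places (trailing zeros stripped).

Answer: 22

Derivation:
Executing turtle program step by step:
Start: pos=(0,0), heading=0, pen down
PD: pen down
FD 14.8: (0,0) -> (14.8,0) [heading=0, draw]
BK 8.2: (14.8,0) -> (6.6,0) [heading=0, draw]
BK 9: (6.6,0) -> (-2.4,0) [heading=0, draw]
RT 90: heading 0 -> 270
REPEAT 4 [
  -- iteration 1/4 --
  LT 90: heading 270 -> 0
  LT 163: heading 0 -> 163
  FD 4.9: (-2.4,0) -> (-7.086,1.433) [heading=163, draw]
  -- iteration 2/4 --
  LT 90: heading 163 -> 253
  LT 163: heading 253 -> 56
  FD 4.9: (-7.086,1.433) -> (-4.346,5.495) [heading=56, draw]
  -- iteration 3/4 --
  LT 90: heading 56 -> 146
  LT 163: heading 146 -> 309
  FD 4.9: (-4.346,5.495) -> (-1.262,1.687) [heading=309, draw]
  -- iteration 4/4 --
  LT 90: heading 309 -> 39
  LT 163: heading 39 -> 202
  FD 4.9: (-1.262,1.687) -> (-5.805,-0.149) [heading=202, draw]
]
FD 7.3: (-5.805,-0.149) -> (-12.574,-2.883) [heading=202, draw]
FD 8.1: (-12.574,-2.883) -> (-20.084,-5.918) [heading=202, draw]
LT 180: heading 202 -> 22
FD 8.1: (-20.084,-5.918) -> (-12.574,-2.883) [heading=22, draw]
FD 3: (-12.574,-2.883) -> (-9.792,-1.759) [heading=22, draw]
Final: pos=(-9.792,-1.759), heading=22, 11 segment(s) drawn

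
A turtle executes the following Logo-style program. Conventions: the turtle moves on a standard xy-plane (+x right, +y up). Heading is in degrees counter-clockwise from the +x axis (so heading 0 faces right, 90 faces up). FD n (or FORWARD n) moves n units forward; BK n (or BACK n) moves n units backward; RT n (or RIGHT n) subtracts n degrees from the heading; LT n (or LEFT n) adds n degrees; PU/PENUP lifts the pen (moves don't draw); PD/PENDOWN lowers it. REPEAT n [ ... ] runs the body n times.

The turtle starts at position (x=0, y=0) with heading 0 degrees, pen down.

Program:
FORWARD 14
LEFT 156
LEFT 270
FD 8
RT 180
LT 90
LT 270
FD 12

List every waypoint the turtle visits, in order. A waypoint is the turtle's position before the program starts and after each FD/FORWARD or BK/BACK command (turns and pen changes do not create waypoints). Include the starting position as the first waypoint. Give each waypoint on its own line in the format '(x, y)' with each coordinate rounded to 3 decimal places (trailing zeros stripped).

Executing turtle program step by step:
Start: pos=(0,0), heading=0, pen down
FD 14: (0,0) -> (14,0) [heading=0, draw]
LT 156: heading 0 -> 156
LT 270: heading 156 -> 66
FD 8: (14,0) -> (17.254,7.308) [heading=66, draw]
RT 180: heading 66 -> 246
LT 90: heading 246 -> 336
LT 270: heading 336 -> 246
FD 12: (17.254,7.308) -> (12.373,-3.654) [heading=246, draw]
Final: pos=(12.373,-3.654), heading=246, 3 segment(s) drawn
Waypoints (4 total):
(0, 0)
(14, 0)
(17.254, 7.308)
(12.373, -3.654)

Answer: (0, 0)
(14, 0)
(17.254, 7.308)
(12.373, -3.654)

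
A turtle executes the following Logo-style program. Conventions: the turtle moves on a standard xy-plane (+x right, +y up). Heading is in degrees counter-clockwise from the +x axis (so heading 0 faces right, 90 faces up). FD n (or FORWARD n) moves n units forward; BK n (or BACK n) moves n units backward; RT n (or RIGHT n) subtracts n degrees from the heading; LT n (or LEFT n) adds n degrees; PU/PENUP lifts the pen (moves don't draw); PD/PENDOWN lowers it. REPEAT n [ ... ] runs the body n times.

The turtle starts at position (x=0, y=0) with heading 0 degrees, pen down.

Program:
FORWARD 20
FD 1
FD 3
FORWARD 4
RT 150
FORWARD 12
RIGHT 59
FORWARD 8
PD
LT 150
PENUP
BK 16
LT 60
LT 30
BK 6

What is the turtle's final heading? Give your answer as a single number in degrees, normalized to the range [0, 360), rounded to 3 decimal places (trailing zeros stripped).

Answer: 31

Derivation:
Executing turtle program step by step:
Start: pos=(0,0), heading=0, pen down
FD 20: (0,0) -> (20,0) [heading=0, draw]
FD 1: (20,0) -> (21,0) [heading=0, draw]
FD 3: (21,0) -> (24,0) [heading=0, draw]
FD 4: (24,0) -> (28,0) [heading=0, draw]
RT 150: heading 0 -> 210
FD 12: (28,0) -> (17.608,-6) [heading=210, draw]
RT 59: heading 210 -> 151
FD 8: (17.608,-6) -> (10.611,-2.122) [heading=151, draw]
PD: pen down
LT 150: heading 151 -> 301
PU: pen up
BK 16: (10.611,-2.122) -> (2.37,11.593) [heading=301, move]
LT 60: heading 301 -> 1
LT 30: heading 1 -> 31
BK 6: (2.37,11.593) -> (-2.773,8.503) [heading=31, move]
Final: pos=(-2.773,8.503), heading=31, 6 segment(s) drawn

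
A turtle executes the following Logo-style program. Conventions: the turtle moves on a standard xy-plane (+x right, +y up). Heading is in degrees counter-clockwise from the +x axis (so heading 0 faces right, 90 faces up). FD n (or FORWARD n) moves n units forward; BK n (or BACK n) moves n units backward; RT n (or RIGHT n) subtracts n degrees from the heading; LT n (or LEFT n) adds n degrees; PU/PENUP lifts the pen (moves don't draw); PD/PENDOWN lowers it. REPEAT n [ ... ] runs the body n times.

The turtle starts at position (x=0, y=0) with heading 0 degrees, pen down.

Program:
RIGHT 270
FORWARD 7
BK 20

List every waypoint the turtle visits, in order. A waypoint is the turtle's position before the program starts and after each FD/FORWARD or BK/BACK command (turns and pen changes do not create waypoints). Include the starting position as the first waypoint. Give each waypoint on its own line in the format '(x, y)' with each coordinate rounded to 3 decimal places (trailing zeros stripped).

Executing turtle program step by step:
Start: pos=(0,0), heading=0, pen down
RT 270: heading 0 -> 90
FD 7: (0,0) -> (0,7) [heading=90, draw]
BK 20: (0,7) -> (0,-13) [heading=90, draw]
Final: pos=(0,-13), heading=90, 2 segment(s) drawn
Waypoints (3 total):
(0, 0)
(0, 7)
(0, -13)

Answer: (0, 0)
(0, 7)
(0, -13)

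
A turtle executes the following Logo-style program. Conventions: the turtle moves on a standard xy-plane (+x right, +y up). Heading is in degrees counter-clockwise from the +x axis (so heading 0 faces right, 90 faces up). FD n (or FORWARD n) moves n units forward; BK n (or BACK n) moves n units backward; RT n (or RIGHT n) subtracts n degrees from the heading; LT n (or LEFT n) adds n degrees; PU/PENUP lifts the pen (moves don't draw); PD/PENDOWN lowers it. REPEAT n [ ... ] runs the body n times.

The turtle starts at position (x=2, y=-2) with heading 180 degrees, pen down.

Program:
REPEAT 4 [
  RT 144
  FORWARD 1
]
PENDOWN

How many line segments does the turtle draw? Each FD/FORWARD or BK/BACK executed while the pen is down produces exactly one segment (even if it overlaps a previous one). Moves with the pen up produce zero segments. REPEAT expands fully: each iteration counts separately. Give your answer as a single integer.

Executing turtle program step by step:
Start: pos=(2,-2), heading=180, pen down
REPEAT 4 [
  -- iteration 1/4 --
  RT 144: heading 180 -> 36
  FD 1: (2,-2) -> (2.809,-1.412) [heading=36, draw]
  -- iteration 2/4 --
  RT 144: heading 36 -> 252
  FD 1: (2.809,-1.412) -> (2.5,-2.363) [heading=252, draw]
  -- iteration 3/4 --
  RT 144: heading 252 -> 108
  FD 1: (2.5,-2.363) -> (2.191,-1.412) [heading=108, draw]
  -- iteration 4/4 --
  RT 144: heading 108 -> 324
  FD 1: (2.191,-1.412) -> (3,-2) [heading=324, draw]
]
PD: pen down
Final: pos=(3,-2), heading=324, 4 segment(s) drawn
Segments drawn: 4

Answer: 4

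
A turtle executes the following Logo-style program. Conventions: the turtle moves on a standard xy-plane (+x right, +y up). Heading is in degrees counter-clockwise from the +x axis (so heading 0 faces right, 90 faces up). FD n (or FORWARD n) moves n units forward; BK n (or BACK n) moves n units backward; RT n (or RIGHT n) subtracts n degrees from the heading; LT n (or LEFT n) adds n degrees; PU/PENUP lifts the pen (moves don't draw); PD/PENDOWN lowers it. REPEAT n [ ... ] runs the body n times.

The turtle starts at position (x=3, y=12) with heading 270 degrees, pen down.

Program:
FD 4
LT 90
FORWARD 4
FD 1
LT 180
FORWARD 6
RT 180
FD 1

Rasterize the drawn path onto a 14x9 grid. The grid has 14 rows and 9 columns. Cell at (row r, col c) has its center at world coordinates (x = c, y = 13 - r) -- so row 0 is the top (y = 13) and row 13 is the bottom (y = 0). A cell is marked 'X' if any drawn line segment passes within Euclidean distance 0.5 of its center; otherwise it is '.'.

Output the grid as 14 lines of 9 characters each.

Answer: .........
...X.....
...X.....
...X.....
...X.....
..XXXXXXX
.........
.........
.........
.........
.........
.........
.........
.........

Derivation:
Segment 0: (3,12) -> (3,8)
Segment 1: (3,8) -> (7,8)
Segment 2: (7,8) -> (8,8)
Segment 3: (8,8) -> (2,8)
Segment 4: (2,8) -> (3,8)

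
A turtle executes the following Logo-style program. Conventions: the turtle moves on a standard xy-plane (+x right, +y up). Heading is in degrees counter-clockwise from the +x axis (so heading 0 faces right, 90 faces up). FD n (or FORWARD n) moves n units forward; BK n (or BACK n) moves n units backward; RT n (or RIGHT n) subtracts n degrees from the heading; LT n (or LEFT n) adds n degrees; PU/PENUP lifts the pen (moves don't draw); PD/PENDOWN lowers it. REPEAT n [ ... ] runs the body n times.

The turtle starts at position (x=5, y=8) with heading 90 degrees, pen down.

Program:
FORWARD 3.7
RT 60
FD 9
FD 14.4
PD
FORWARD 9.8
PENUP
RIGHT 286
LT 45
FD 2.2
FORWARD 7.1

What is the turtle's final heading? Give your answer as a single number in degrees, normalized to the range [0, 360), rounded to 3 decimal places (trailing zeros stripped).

Answer: 149

Derivation:
Executing turtle program step by step:
Start: pos=(5,8), heading=90, pen down
FD 3.7: (5,8) -> (5,11.7) [heading=90, draw]
RT 60: heading 90 -> 30
FD 9: (5,11.7) -> (12.794,16.2) [heading=30, draw]
FD 14.4: (12.794,16.2) -> (25.265,23.4) [heading=30, draw]
PD: pen down
FD 9.8: (25.265,23.4) -> (33.752,28.3) [heading=30, draw]
PU: pen up
RT 286: heading 30 -> 104
LT 45: heading 104 -> 149
FD 2.2: (33.752,28.3) -> (31.866,29.433) [heading=149, move]
FD 7.1: (31.866,29.433) -> (25.78,33.09) [heading=149, move]
Final: pos=(25.78,33.09), heading=149, 4 segment(s) drawn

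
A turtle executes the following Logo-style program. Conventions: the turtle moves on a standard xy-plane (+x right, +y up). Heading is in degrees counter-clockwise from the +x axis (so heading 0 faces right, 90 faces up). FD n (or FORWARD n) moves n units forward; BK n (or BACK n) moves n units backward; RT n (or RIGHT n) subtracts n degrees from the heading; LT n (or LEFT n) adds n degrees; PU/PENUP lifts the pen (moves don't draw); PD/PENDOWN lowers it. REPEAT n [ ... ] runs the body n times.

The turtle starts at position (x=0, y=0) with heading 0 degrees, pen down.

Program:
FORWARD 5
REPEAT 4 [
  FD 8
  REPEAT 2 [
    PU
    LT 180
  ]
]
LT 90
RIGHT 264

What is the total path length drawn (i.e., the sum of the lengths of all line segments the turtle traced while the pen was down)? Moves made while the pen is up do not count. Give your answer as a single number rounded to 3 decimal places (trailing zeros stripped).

Executing turtle program step by step:
Start: pos=(0,0), heading=0, pen down
FD 5: (0,0) -> (5,0) [heading=0, draw]
REPEAT 4 [
  -- iteration 1/4 --
  FD 8: (5,0) -> (13,0) [heading=0, draw]
  REPEAT 2 [
    -- iteration 1/2 --
    PU: pen up
    LT 180: heading 0 -> 180
    -- iteration 2/2 --
    PU: pen up
    LT 180: heading 180 -> 0
  ]
  -- iteration 2/4 --
  FD 8: (13,0) -> (21,0) [heading=0, move]
  REPEAT 2 [
    -- iteration 1/2 --
    PU: pen up
    LT 180: heading 0 -> 180
    -- iteration 2/2 --
    PU: pen up
    LT 180: heading 180 -> 0
  ]
  -- iteration 3/4 --
  FD 8: (21,0) -> (29,0) [heading=0, move]
  REPEAT 2 [
    -- iteration 1/2 --
    PU: pen up
    LT 180: heading 0 -> 180
    -- iteration 2/2 --
    PU: pen up
    LT 180: heading 180 -> 0
  ]
  -- iteration 4/4 --
  FD 8: (29,0) -> (37,0) [heading=0, move]
  REPEAT 2 [
    -- iteration 1/2 --
    PU: pen up
    LT 180: heading 0 -> 180
    -- iteration 2/2 --
    PU: pen up
    LT 180: heading 180 -> 0
  ]
]
LT 90: heading 0 -> 90
RT 264: heading 90 -> 186
Final: pos=(37,0), heading=186, 2 segment(s) drawn

Segment lengths:
  seg 1: (0,0) -> (5,0), length = 5
  seg 2: (5,0) -> (13,0), length = 8
Total = 13

Answer: 13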